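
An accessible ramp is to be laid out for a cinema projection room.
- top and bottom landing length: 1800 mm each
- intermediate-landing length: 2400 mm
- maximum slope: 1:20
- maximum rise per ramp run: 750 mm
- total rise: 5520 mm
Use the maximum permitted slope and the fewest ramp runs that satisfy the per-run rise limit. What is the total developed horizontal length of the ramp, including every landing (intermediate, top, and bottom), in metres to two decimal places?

130.80 m

5520 / 750 = 7.360 → round up to 8 ramp runs. That means 7 intermediate landings.
Ramp run (horizontal) at 1:20: 5520 × 20 = 110400 mm.
7 intermediate landings contribute 7 × 2400 = 16800 mm.
Top and bottom landings: 2 × 1800 = 3600 mm.
Total = 110400 + 16800 + 3600 = 130800 mm.
= 130.80 m.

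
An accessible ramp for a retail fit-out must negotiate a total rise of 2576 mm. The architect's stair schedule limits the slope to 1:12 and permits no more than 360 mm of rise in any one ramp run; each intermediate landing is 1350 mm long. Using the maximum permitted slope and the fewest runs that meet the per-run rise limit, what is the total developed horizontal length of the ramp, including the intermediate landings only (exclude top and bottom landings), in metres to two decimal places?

40.36 m

At most 360 each: 2576/360 = 7.16, giving 8 ramp runs. That means 7 intermediate landings.
Ramp run (horizontal) at 1:12: 2576 × 12 = 30912 mm.
7 intermediate landings contribute 7 × 1350 = 9450 mm.
Developed length = 30912 + 9450 = 40362 mm.
= 40.36 m.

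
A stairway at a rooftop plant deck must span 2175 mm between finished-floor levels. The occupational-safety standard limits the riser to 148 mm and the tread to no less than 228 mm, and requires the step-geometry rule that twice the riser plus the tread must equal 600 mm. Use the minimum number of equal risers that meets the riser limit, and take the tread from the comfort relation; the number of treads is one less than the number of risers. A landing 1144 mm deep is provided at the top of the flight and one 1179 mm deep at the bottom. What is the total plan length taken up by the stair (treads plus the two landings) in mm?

6663 mm

2175 / 148 = 14.696 → round up to 15 risers.
R = 2175 ÷ 15 = 145 mm.
Tread T = 600 − 2 × 145 = 310 mm (≥ 228 mm).
Going = (15 − 1) × 310 = 4340 mm.
Enclosure = 4340 + 1144 + 1179 = 6663 mm.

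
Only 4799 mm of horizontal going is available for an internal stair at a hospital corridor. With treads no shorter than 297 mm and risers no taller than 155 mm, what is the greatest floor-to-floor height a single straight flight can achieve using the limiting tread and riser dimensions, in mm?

2635 mm

Treads that fit: ⌊4799 / 297⌋ = 16.
Risers = treads + 1 = 17.
Maximum height = 17 × 155 = 2635 mm.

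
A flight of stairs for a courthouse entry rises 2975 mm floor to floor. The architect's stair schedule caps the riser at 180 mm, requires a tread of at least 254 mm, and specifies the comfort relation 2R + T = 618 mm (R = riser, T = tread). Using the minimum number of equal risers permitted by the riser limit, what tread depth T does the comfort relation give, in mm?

⌈2975/180⌉ = 17 risers.
R = 2975 ÷ 17 = 175 mm.
From 2R + T = 618: T = 618 − 350 = 268 mm.

268 mm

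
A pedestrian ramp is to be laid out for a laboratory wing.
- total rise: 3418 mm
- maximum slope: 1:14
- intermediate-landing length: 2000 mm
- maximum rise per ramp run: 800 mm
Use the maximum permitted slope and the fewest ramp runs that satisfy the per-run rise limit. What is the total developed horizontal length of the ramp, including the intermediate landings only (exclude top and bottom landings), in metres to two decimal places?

55.85 m

⌈3418/800⌉ = 5 ramp runs. That means 4 intermediate landings.
Ramp run (horizontal) at 1:14: 3418 × 14 = 47852 mm.
4 intermediate landings contribute 4 × 2000 = 8000 mm.
Developed length = 47852 + 8000 = 55852 mm.
= 55.85 m.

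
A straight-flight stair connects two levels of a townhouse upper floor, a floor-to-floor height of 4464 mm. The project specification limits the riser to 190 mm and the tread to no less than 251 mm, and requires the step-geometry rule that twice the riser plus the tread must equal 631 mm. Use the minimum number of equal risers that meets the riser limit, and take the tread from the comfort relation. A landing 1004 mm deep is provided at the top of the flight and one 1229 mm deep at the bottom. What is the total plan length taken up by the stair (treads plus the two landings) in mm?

⌈4464/190⌉ = 24 risers.
Riser R = 4464 / 24 = 186 mm, within the 190 mm limit.
T = 631 − 2·186 = 259 mm, which satisfies the 251 mm minimum.
24 risers give 23 treads; going = 23 × 259 = 5957 mm.
Add landings: 5957 + 1004 + 1229 = 8190 mm.

8190 mm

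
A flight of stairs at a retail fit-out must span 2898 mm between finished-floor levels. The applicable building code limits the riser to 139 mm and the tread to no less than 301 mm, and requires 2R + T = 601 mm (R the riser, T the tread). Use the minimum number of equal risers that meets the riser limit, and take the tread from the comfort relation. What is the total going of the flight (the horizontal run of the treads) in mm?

2898 / 139 = 20.849 → round up to 21 risers.
Each riser is 2898/21 = 138 mm (≤ 139 mm).
Tread T = 601 − 2 × 138 = 325 mm (≥ 301 mm).
21 risers give 20 treads; going = 20 × 325 = 6500 mm.

6500 mm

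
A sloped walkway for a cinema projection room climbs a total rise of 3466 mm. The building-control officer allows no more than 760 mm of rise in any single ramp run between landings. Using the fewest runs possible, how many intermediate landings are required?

4 intermediate landings

At most 760 each: 3466/760 = 4.56, giving 5 ramp runs.
5 runs are separated by 4 intermediate landings.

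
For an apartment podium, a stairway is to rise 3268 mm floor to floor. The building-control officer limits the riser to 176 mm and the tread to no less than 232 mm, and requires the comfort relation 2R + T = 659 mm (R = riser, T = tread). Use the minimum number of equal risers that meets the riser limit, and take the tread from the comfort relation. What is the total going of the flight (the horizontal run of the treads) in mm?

5670 mm

At most 176 each: 3268/176 = 18.57, giving 19 risers.
Each riser is 3268/19 = 172 mm (≤ 176 mm).
From 2R + T = 659: T = 659 − 344 = 315 mm.
Going = (19 − 1) × 315 = 5670 mm.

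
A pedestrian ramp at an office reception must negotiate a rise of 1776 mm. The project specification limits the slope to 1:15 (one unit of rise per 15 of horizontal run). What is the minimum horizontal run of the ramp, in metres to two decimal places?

At 1:15 the run is 15 × 1776 = 26640 mm.
26640 mm = 26.64 m.

26.64 m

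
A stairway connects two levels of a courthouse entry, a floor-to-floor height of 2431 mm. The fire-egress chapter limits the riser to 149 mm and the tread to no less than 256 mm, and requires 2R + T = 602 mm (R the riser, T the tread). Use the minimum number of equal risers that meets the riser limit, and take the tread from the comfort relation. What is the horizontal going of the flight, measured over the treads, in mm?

At most 149 each: 2431/149 = 16.32, giving 17 risers.
Each riser is 2431/17 = 143 mm (≤ 149 mm).
T = 602 − 2·143 = 316 mm, which satisfies the 256 mm minimum.
Treads = 17 − 1 = 16; going = 16 × 316 = 5056 mm.

5056 mm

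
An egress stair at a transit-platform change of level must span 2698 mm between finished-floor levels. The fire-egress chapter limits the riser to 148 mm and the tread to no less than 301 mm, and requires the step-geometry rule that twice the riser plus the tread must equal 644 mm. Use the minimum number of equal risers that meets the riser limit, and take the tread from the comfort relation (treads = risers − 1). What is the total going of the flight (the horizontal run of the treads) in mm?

6480 mm

⌈2698/148⌉ = 19 risers.
R = 2698 ÷ 19 = 142 mm.
T = 644 − 2·142 = 360 mm, which satisfies the 301 mm minimum.
Going = (19 − 1) × 360 = 6480 mm.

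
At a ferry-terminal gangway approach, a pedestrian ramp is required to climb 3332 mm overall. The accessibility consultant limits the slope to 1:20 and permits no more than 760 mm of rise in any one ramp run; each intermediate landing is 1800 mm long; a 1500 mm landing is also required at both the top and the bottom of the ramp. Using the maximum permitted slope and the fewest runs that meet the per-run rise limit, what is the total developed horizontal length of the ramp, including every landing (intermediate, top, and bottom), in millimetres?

⌈3332/760⌉ = 5 ramp runs. That means 4 intermediate landings.
Ramp run (horizontal) at 1:20: 3332 × 20 = 66640 mm.
Intermediate landings: 4 × 1800 = 7200 mm.
Top and bottom landings: 2 × 1500 = 3000 mm.
Total = 66640 + 7200 + 3000 = 76840 mm.

76840 mm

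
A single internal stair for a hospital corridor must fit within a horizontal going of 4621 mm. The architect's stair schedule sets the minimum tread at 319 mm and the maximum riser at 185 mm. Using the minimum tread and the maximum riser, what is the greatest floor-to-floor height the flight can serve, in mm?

Treads that fit: ⌊4621 / 319⌋ = 14.
Risers = treads + 1 = 15.
Maximum height = 15 × 185 = 2775 mm.

2775 mm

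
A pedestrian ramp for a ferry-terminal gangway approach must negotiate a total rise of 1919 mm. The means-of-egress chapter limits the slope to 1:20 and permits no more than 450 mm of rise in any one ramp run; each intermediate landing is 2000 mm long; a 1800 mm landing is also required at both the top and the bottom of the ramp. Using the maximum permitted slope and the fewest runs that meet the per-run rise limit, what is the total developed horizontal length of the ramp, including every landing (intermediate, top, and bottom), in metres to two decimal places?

49.98 m

⌈1919/450⌉ = 5 ramp runs. That means 4 intermediate landings.
Horizontal run for 1919 mm of rise at 1:20 is 1919 × 20 = 38380 mm.
Intermediate landings: 4 × 2000 = 8000 mm.
Top and bottom landings: 2 × 1800 = 3600 mm.
Total = 38380 + 8000 + 3600 = 49980 mm.
= 49.98 m.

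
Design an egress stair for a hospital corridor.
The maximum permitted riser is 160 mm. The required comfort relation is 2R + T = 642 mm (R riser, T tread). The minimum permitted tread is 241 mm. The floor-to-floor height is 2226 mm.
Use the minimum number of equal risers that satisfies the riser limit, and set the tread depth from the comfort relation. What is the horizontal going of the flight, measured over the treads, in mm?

4212 mm

2226 / 160 = 13.91, so 14 risers are needed.
Riser R = 2226 / 14 = 159 mm, within the 160 mm limit.
From 2R + T = 642: T = 642 − 318 = 324 mm.
Treads = 14 − 1 = 13; going = 13 × 324 = 4212 mm.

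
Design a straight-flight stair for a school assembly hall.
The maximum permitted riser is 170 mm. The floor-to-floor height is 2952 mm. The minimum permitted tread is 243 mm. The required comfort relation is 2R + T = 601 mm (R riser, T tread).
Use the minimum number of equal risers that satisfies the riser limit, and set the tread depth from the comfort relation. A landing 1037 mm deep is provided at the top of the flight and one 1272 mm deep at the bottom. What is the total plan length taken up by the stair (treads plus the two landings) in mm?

6950 mm

⌈2952/170⌉ = 18 risers.
Riser R = 2952 / 18 = 164 mm, within the 170 mm limit.
Tread T = 601 − 2 × 164 = 273 mm (≥ 243 mm).
Going = (18 − 1) × 273 = 4641 mm.
Add landings: 4641 + 1037 + 1272 = 6950 mm.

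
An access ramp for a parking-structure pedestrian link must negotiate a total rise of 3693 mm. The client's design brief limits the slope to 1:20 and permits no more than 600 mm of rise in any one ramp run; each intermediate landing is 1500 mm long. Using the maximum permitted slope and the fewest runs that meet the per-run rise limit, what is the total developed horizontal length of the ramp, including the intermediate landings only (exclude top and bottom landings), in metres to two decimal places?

82.86 m

⌈3693/600⌉ = 7 ramp runs. That means 6 intermediate landings.
Ramp run (horizontal) at 1:20: 3693 × 20 = 73860 mm.
6 intermediate landings contribute 6 × 1500 = 9000 mm.
Total developed length = 73860 + 9000 = 82860 mm.
= 82.86 m.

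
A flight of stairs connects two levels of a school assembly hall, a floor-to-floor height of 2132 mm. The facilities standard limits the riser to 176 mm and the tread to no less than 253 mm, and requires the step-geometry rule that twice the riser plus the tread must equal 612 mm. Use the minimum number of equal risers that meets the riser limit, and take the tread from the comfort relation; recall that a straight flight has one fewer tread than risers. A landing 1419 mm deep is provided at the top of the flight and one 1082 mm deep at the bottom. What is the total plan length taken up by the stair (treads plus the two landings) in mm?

At most 176 each: 2132/176 = 12.11, giving 13 risers.
Riser R = 2132 / 13 = 164 mm, within the 176 mm limit.
From 2R + T = 612: T = 612 − 328 = 284 mm.
Going = (13 − 1) × 284 = 3408 mm.
Enclosure = 3408 + 1419 + 1082 = 5909 mm.

5909 mm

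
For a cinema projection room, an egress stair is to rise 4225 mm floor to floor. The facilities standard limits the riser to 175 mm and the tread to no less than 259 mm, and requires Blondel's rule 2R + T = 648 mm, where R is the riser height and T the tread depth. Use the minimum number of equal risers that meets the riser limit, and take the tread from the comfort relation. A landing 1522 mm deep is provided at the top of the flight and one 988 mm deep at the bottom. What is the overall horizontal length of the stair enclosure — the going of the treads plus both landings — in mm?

4225 / 175 = 24.143 → round up to 25 risers.
R = 4225 ÷ 25 = 169 mm.
From 2R + T = 648: T = 648 − 338 = 310 mm.
25 risers give 24 treads; going = 24 × 310 = 7440 mm.
Add landings: 7440 + 1522 + 988 = 9950 mm.

9950 mm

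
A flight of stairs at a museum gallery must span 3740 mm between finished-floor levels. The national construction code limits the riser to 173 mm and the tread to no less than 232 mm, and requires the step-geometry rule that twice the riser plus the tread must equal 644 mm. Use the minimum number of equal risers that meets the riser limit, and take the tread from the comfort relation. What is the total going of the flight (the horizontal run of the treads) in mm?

3740 / 173 = 21.62, so 22 risers are needed.
Riser R = 3740 / 22 = 170 mm, within the 173 mm limit.
From 2R + T = 644: T = 644 − 340 = 304 mm.
22 risers give 21 treads; going = 21 × 304 = 6384 mm.

6384 mm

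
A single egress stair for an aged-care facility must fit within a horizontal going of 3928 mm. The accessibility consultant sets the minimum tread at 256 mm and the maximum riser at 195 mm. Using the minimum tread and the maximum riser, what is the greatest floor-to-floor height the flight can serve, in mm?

Treads that fit: ⌊3928 / 256⌋ = 15.
Risers = treads + 1 = 16.
Maximum height = 16 × 195 = 3120 mm.

3120 mm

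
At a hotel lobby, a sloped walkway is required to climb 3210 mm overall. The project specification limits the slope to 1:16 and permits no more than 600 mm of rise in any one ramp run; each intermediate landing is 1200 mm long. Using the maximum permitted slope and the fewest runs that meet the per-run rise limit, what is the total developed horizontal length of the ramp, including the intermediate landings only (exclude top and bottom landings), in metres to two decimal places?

3210 / 600 = 5.35, so 6 ramp runs are needed. That means 5 intermediate landings.
Horizontal run for 3210 mm of rise at 1:16 is 3210 × 16 = 51360 mm.
Intermediate landings: 5 × 1200 = 6000 mm.
Developed length = 51360 + 6000 = 57360 mm.
= 57.36 m.

57.36 m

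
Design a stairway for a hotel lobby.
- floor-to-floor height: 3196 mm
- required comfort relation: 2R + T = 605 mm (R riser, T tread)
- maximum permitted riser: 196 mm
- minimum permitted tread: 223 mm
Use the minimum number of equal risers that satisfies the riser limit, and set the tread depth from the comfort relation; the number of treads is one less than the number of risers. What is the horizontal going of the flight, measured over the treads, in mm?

3664 mm

3196 / 196 = 16.306 → round up to 17 risers.
R = 3196 ÷ 17 = 188 mm.
From 2R + T = 605: T = 605 − 376 = 229 mm.
Going = (17 − 1) × 229 = 3664 mm.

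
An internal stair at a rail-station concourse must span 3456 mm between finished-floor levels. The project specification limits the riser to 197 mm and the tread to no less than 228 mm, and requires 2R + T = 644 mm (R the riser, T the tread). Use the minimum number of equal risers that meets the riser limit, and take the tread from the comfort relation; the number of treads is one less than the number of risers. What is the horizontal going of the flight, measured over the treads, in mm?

4420 mm

3456 / 197 = 17.543 → round up to 18 risers.
R = 3456 ÷ 18 = 192 mm.
T = 644 − 2·192 = 260 mm, which satisfies the 228 mm minimum.
Treads = 18 − 1 = 17; going = 17 × 260 = 4420 mm.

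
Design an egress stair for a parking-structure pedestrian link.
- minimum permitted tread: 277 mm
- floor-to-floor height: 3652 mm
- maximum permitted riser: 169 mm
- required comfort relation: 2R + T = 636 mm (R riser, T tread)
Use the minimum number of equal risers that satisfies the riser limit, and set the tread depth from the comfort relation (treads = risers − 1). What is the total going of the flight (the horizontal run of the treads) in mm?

At most 169 each: 3652/169 = 21.61, giving 22 risers.
Riser R = 3652 / 22 = 166 mm, within the 169 mm limit.
From 2R + T = 636: T = 636 − 332 = 304 mm.
22 risers give 21 treads; going = 21 × 304 = 6384 mm.

6384 mm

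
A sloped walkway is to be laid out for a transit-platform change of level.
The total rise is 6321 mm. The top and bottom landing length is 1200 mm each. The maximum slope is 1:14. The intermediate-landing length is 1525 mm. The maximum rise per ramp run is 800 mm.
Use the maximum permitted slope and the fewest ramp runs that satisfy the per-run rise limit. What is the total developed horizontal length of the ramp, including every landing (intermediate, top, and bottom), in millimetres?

101569 mm

⌈6321/800⌉ = 8 ramp runs. That means 7 intermediate landings.
Ramp run (horizontal) at 1:14: 6321 × 14 = 88494 mm.
Intermediate landings: 7 × 1525 = 10675 mm.
Top and bottom landings: 2 × 1200 = 2400 mm.
Total = 88494 + 10675 + 2400 = 101569 mm.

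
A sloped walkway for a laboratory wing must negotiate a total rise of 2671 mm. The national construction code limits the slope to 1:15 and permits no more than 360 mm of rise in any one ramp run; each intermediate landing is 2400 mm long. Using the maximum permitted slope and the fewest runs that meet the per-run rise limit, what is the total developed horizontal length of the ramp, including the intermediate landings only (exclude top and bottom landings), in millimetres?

56865 mm

At most 360 each: 2671/360 = 7.42, giving 8 ramp runs. That means 7 intermediate landings.
Ramp run (horizontal) at 1:15: 2671 × 15 = 40065 mm.
7 intermediate landings contribute 7 × 2400 = 16800 mm.
Developed length = 40065 + 16800 = 56865 mm.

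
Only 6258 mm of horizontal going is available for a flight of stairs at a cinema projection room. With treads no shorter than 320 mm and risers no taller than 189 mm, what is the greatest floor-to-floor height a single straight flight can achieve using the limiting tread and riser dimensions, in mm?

3780 mm

6258 / 320 = 19.56, so 19 treads fit.
Risers = treads + 1 = 20.
Maximum height = 20 × 189 = 3780 mm.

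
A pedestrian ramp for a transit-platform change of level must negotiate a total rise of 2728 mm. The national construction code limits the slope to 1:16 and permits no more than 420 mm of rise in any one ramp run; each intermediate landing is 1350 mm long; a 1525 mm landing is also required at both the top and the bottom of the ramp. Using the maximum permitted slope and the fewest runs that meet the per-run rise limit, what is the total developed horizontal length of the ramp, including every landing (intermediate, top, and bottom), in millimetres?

⌈2728/420⌉ = 7 ramp runs. That means 6 intermediate landings.
Ramp run (horizontal) at 1:16: 2728 × 16 = 43648 mm.
Intermediate landings: 6 × 1350 = 8100 mm.
Top and bottom landings: 2 × 1525 = 3050 mm.
Total = 43648 + 8100 + 3050 = 54798 mm.

54798 mm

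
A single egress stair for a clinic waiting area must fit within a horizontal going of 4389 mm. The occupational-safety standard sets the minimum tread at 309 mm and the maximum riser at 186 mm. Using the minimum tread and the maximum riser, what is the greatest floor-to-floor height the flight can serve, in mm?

4389 / 309 = 14.20, so 14 treads fit.
Risers = treads + 1 = 15.
Maximum height = 15 × 186 = 2790 mm.

2790 mm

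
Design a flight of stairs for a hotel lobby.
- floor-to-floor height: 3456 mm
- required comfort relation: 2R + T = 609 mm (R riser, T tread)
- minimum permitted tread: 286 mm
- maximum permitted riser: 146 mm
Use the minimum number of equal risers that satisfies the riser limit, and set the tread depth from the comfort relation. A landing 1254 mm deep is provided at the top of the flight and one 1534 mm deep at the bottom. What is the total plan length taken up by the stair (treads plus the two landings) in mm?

3456 / 146 = 23.671 → round up to 24 risers.
R = 3456 ÷ 24 = 144 mm.
From 2R + T = 609: T = 609 − 288 = 321 mm.
24 risers give 23 treads; going = 23 × 321 = 7383 mm.
Enclosure = 7383 + 1254 + 1534 = 10171 mm.

10171 mm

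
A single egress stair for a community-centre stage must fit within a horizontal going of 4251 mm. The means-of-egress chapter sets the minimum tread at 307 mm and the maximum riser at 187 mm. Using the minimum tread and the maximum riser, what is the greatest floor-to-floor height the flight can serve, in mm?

2618 mm

Treads that fit: ⌊4251 / 307⌋ = 13.
Risers = treads + 1 = 14.
Maximum height = 14 × 187 = 2618 mm.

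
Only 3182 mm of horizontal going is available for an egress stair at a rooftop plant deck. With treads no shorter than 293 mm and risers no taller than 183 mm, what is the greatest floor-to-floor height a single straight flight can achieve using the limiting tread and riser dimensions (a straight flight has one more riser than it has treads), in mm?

2013 mm

3182 / 293 = 10.86, so 10 treads fit.
Risers = treads + 1 = 11.
Maximum height = 11 × 183 = 2013 mm.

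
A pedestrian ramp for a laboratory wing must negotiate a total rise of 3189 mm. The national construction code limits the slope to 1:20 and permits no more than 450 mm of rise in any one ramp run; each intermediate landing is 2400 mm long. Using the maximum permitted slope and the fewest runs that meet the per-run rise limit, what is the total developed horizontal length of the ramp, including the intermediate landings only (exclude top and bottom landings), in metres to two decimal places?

80.58 m

⌈3189/450⌉ = 8 ramp runs. That means 7 intermediate landings.
Ramp run (horizontal) at 1:20: 3189 × 20 = 63780 mm.
7 intermediate landings contribute 7 × 2400 = 16800 mm.
Developed length = 63780 + 16800 = 80580 mm.
= 80.58 m.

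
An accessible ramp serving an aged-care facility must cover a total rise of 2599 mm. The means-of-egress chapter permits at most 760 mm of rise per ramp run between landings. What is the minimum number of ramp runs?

2599 / 760 = 3.42, so 4 ramp runs are needed.

4 runs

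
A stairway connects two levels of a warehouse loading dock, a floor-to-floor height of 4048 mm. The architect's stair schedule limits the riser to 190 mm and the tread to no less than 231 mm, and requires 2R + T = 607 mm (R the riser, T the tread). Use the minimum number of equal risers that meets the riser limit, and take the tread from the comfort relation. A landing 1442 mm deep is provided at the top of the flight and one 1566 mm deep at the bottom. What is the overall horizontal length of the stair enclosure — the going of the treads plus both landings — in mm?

4048 / 190 = 21.305 → round up to 22 risers.
R = 4048 ÷ 22 = 184 mm.
Tread T = 607 − 2 × 184 = 239 mm (≥ 231 mm).
Treads = 22 − 1 = 21; going = 21 × 239 = 5019 mm.
Enclosure = 5019 + 1442 + 1566 = 8027 mm.

8027 mm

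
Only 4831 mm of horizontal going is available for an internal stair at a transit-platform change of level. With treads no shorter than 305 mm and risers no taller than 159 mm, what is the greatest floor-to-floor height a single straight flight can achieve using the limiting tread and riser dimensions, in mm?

4831 / 305 = 15.84, so 15 treads fit.
Risers = treads + 1 = 16.
Maximum height = 16 × 159 = 2544 mm.

2544 mm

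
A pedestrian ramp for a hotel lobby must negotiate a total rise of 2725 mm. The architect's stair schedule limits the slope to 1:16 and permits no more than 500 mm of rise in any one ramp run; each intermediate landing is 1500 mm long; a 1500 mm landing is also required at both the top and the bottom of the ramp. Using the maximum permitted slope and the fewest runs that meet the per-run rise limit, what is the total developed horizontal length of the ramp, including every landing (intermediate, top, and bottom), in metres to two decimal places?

2725 / 500 = 5.450 → round up to 6 ramp runs. That means 5 intermediate landings.
Horizontal run for 2725 mm of rise at 1:16 is 2725 × 16 = 43600 mm.
Intermediate landings: 5 × 1500 = 7500 mm.
Top and bottom landings: 2 × 1500 = 3000 mm.
Total = 43600 + 7500 + 3000 = 54100 mm.
= 54.10 m.

54.10 m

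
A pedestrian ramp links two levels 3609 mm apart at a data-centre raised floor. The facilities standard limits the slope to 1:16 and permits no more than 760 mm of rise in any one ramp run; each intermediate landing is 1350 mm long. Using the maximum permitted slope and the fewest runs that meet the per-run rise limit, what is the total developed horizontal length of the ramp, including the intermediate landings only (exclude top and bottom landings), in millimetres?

63144 mm

3609 / 760 = 4.749 → round up to 5 ramp runs. That means 4 intermediate landings.
Horizontal run for 3609 mm of rise at 1:16 is 3609 × 16 = 57744 mm.
4 intermediate landings contribute 4 × 1350 = 5400 mm.
Total developed length = 57744 + 5400 = 63144 mm.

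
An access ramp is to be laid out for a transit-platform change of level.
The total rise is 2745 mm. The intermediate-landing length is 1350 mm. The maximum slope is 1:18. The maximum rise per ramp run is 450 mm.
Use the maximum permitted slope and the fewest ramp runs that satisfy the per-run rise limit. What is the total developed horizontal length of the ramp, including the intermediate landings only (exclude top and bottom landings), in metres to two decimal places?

57.51 m

2745 / 450 = 6.10, so 7 ramp runs are needed. That means 6 intermediate landings.
Ramp run (horizontal) at 1:18: 2745 × 18 = 49410 mm.
6 intermediate landings contribute 6 × 1350 = 8100 mm.
Total developed length = 49410 + 8100 = 57510 mm.
= 57.51 m.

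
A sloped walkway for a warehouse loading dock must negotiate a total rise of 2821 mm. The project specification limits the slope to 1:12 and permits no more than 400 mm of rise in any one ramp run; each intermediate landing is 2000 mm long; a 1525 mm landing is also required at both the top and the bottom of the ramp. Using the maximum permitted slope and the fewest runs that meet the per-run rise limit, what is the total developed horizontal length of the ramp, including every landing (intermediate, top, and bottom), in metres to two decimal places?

50.90 m

⌈2821/400⌉ = 8 ramp runs. That means 7 intermediate landings.
Horizontal run for 2821 mm of rise at 1:12 is 2821 × 12 = 33852 mm.
7 intermediate landings contribute 7 × 2000 = 14000 mm.
Top and bottom landings: 2 × 1525 = 3050 mm.
Total = 33852 + 14000 + 3050 = 50902 mm.
= 50.90 m.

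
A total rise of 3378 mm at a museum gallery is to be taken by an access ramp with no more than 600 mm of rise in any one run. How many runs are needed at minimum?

At most 600 each: 3378/600 = 5.63, giving 6 ramp runs.

6 runs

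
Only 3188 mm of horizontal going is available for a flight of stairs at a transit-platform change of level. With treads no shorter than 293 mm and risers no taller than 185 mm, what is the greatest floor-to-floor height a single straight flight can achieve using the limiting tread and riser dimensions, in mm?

2035 mm

Treads that fit: ⌊3188 / 293⌋ = 10.
Risers = treads + 1 = 11.
Maximum height = 11 × 185 = 2035 mm.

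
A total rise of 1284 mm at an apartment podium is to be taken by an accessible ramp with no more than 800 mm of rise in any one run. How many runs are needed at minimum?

⌈1284/800⌉ = 2 ramp runs.

2 runs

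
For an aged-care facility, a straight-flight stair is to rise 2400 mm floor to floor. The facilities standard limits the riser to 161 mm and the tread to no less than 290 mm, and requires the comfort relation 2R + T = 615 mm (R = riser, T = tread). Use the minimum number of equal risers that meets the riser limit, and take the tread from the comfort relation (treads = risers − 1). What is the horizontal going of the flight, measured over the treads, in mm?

2400 / 161 = 14.91, so 15 risers are needed.
R = 2400 ÷ 15 = 160 mm.
From 2R + T = 615: T = 615 − 320 = 295 mm.
Going = (15 − 1) × 295 = 4130 mm.

4130 mm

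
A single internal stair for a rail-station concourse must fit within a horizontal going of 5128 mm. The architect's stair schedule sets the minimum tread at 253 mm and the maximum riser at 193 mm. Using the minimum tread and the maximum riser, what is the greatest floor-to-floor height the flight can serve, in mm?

4053 mm

Treads that fit: ⌊5128 / 253⌋ = 20.
Risers = treads + 1 = 21.
Maximum height = 21 × 193 = 4053 mm.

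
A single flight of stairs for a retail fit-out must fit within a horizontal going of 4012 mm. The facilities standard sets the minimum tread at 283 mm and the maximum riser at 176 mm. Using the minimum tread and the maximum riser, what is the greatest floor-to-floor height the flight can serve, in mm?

2640 mm

4012 / 283 = 14.18, so 14 treads fit.
Risers = treads + 1 = 15.
Maximum height = 15 × 176 = 2640 mm.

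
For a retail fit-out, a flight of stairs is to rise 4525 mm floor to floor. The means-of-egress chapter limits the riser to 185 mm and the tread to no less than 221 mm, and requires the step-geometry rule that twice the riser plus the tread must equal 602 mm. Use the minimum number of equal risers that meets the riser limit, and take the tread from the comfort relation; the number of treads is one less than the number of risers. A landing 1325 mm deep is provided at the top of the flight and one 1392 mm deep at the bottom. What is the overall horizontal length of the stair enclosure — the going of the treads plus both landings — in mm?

At most 185 each: 4525/185 = 24.46, giving 25 risers.
Riser R = 4525 / 25 = 181 mm, within the 185 mm limit.
T = 602 − 2·181 = 240 mm, which satisfies the 221 mm minimum.
Going = (25 − 1) × 240 = 5760 mm.
Add landings: 5760 + 1325 + 1392 = 8477 mm.

8477 mm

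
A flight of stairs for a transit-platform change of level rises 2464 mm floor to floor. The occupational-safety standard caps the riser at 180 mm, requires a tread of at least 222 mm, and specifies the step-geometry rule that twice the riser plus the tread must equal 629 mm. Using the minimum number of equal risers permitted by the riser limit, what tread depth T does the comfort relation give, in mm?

2464 / 180 = 13.69, so 14 risers are needed.
Riser R = 2464 / 14 = 176 mm, within the 180 mm limit.
T = 629 − 2·176 = 277 mm, which satisfies the 222 mm minimum.

277 mm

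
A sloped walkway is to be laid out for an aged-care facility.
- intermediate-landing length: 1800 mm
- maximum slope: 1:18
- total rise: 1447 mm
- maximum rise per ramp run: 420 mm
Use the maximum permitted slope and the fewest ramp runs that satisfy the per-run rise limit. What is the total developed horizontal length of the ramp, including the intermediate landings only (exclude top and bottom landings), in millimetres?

1447 / 420 = 3.45, so 4 ramp runs are needed. That means 3 intermediate landings.
Ramp run (horizontal) at 1:18: 1447 × 18 = 26046 mm.
Intermediate landings: 3 × 1800 = 5400 mm.
Developed length = 26046 + 5400 = 31446 mm.

31446 mm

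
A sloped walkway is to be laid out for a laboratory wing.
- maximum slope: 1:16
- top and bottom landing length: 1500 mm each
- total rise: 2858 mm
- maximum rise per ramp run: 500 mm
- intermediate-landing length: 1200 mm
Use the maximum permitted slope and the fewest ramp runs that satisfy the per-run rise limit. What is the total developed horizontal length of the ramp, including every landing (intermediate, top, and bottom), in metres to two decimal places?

⌈2858/500⌉ = 6 ramp runs. That means 5 intermediate landings.
Ramp run (horizontal) at 1:16: 2858 × 16 = 45728 mm.
5 intermediate landings contribute 5 × 1200 = 6000 mm.
Top and bottom landings: 2 × 1500 = 3000 mm.
Total = 45728 + 6000 + 3000 = 54728 mm.
= 54.73 m.

54.73 m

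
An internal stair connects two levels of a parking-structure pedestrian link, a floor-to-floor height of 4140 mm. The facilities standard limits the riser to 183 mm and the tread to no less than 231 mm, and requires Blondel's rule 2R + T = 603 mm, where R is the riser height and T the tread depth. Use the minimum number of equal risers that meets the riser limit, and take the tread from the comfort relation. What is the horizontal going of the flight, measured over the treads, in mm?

4140 / 183 = 22.62, so 23 risers are needed.
R = 4140 ÷ 23 = 180 mm.
T = 603 − 2·180 = 243 mm, which satisfies the 231 mm minimum.
Treads = 23 − 1 = 22; going = 22 × 243 = 5346 mm.

5346 mm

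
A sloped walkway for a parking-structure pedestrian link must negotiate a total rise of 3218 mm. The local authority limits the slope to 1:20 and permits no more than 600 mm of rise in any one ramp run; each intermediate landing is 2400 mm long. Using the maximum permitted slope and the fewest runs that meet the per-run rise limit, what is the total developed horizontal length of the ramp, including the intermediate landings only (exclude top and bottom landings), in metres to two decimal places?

⌈3218/600⌉ = 6 ramp runs. That means 5 intermediate landings.
Horizontal run for 3218 mm of rise at 1:20 is 3218 × 20 = 64360 mm.
5 intermediate landings contribute 5 × 2400 = 12000 mm.
Developed length = 64360 + 12000 = 76360 mm.
= 76.36 m.

76.36 m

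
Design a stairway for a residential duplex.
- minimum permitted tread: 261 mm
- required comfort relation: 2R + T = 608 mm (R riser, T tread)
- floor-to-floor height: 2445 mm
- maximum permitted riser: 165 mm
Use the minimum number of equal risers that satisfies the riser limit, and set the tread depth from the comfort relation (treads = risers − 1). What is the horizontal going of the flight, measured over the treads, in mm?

3948 mm

2445 / 165 = 14.818 → round up to 15 risers.
Riser R = 2445 / 15 = 163 mm, within the 165 mm limit.
From 2R + T = 608: T = 608 − 326 = 282 mm.
Treads = 15 − 1 = 14; going = 14 × 282 = 3948 mm.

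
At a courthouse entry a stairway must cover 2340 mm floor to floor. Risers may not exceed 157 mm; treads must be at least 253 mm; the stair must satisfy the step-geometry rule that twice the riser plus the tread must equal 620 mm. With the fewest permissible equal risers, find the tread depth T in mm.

308 mm

2340 / 157 = 14.904 → round up to 15 risers.
Riser R = 2340 / 15 = 156 mm, within the 157 mm limit.
Tread T = 620 − 2 × 156 = 308 mm (≥ 253 mm).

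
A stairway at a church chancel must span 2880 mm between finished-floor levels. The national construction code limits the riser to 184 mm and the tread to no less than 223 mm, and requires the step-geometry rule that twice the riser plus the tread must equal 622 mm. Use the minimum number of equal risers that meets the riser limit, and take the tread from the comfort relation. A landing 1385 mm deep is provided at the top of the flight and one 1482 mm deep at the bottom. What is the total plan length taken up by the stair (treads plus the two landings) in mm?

6797 mm

2880 / 184 = 15.65, so 16 risers are needed.
R = 2880 ÷ 16 = 180 mm.
From 2R + T = 622: T = 622 − 360 = 262 mm.
16 risers give 15 treads; going = 15 × 262 = 3930 mm.
Add landings: 3930 + 1385 + 1482 = 6797 mm.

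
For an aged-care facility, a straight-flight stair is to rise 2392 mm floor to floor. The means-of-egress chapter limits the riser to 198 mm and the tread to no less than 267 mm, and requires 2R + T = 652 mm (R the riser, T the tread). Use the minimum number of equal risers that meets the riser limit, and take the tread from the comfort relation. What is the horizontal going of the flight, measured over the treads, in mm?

3408 mm

2392 / 198 = 12.081 → round up to 13 risers.
Each riser is 2392/13 = 184 mm (≤ 198 mm).
From 2R + T = 652: T = 652 − 368 = 284 mm.
Going = (13 − 1) × 284 = 3408 mm.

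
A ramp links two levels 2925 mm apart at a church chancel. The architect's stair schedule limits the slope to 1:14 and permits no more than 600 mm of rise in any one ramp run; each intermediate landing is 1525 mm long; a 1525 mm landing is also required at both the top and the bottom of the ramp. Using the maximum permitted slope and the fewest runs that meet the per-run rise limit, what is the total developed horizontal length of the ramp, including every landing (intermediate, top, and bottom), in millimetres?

⌈2925/600⌉ = 5 ramp runs. That means 4 intermediate landings.
Ramp run (horizontal) at 1:14: 2925 × 14 = 40950 mm.
4 intermediate landings contribute 4 × 1525 = 6100 mm.
Top and bottom landings: 2 × 1525 = 3050 mm.
Total = 40950 + 6100 + 3050 = 50100 mm.

50100 mm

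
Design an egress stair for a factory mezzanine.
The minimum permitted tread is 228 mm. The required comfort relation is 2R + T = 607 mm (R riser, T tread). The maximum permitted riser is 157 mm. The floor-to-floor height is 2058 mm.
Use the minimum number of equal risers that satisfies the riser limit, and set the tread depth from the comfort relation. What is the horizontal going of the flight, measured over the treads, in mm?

At most 157 each: 2058/157 = 13.11, giving 14 risers.
Riser R = 2058 / 14 = 147 mm, within the 157 mm limit.
T = 607 − 2·147 = 313 mm, which satisfies the 228 mm minimum.
Going = (14 − 1) × 313 = 4069 mm.

4069 mm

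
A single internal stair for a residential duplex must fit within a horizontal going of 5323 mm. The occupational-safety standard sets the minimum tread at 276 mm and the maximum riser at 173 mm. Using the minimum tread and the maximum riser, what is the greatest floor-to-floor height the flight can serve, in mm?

3460 mm

5323 / 276 = 19.29, so 19 treads fit.
Risers = treads + 1 = 20.
Maximum height = 20 × 173 = 3460 mm.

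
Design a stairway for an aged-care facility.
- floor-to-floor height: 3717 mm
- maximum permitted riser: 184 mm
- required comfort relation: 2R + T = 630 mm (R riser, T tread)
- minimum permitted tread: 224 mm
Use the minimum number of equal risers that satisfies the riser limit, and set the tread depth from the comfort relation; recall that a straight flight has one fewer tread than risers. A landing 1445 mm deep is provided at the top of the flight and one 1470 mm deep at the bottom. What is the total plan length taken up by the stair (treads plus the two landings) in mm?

3717 / 184 = 20.201 → round up to 21 risers.
Riser R = 3717 / 21 = 177 mm, within the 184 mm limit.
Tread T = 630 − 2 × 177 = 276 mm (≥ 224 mm).
Treads = 21 − 1 = 20; going = 20 × 276 = 5520 mm.
Add landings: 5520 + 1445 + 1470 = 8435 mm.

8435 mm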